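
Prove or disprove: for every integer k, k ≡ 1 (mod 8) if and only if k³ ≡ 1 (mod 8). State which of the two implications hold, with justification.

Equivalent; both directions hold.

(→) Suppose k ≡ 1 (mod 8). Write k = 8j + 1. Then (8j + 1)³ = 512j³ + 192j² + 24j + 1 = 8(64j³ + 24j² + 3j) + 1, so k³ ≡ 1 (mod 8).

(←) Conversely, suppose k³ ≡ 1 (mod 8). The only residue r in {0, …, 7} with r³ ≡ 1 (mod 8) is r = 1, so k ≡ 1 (mod 8).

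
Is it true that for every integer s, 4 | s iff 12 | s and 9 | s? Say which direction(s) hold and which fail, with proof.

(⇒) This fails: take s = 4. Certainly 4 ∣ 4, but 12 ∤ 4.

(⇐) Suppose 12 ∣ s and 9 ∣ s. Any common multiple of 12 and 9 is a multiple of their lcm; here lcm(12, 9) = 12·9/gcd(12, 9) = 108/3 = 36, so 36 ∣ s. Since 4 ∣ 36, it follows that 4 ∣ s.

The forward direction fails; the converse holds.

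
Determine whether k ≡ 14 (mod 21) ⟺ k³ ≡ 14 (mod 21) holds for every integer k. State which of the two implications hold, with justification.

(⇒) Suppose k ≡ 14 (mod 21). Write k = 21j + 14. Then (21j + 14)³ = 9261j³ + 18522j² + 12348j + 2744 = 21(441j³ + 882j² + 588j + 130) + 14, so k³ ≡ 14 (mod 21).

(⇐) Conversely, suppose k³ ≡ 14 (mod 21). The only residue r in {0, …, 20} with r³ ≡ 14 (mod 21) is r = 14, so k ≡ 14 (mod 21).

The biconditional holds.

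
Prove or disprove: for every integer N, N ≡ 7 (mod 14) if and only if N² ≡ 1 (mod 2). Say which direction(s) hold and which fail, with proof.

(⇒) Suppose N ≡ 7 (mod 14). Then N² ≡ 7² = 49 (mod 14), and since 2 ∣ 14, also N² ≡ 1 (mod 2).

(⇐) This fails: take N = 1. Then 1² = 1 ≡ 1 (mod 2), yet 1 ≡ 1 (mod 14), not 7.

The forward direction holds; the converse fails.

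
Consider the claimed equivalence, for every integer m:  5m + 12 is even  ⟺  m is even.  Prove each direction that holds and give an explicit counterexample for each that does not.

Both implications hold.

(⟹) Suppose 5m + 12 is even. Since 5 is odd, 5m and m have the same parity, so 5m + 12 ≡ m + 12 (mod 2). As 12 is even, 5m + 12 is even exactly when m is even. Thus m is even.

(⟸) Conversely, suppose m is even; write m = 2j. Then 5m + 12 = 5·(2j) + 12 = 2·5j + 12, which is even.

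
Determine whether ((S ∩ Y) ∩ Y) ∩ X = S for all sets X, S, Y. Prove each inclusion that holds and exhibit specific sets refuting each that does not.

The sets are not equal: only the forward inclusion holds.

Forward inclusion. Let x ∈ ((S ∩ Y) ∩ Y) ∩ X. Then x ∈ X ∩ S ∩ Y, from which x ∈ S.

Reverse inclusion. This inclusion fails. Take X = ∅, S = {1}, Y = ∅; then 1 ∈ S but 1 ∉ ((S ∩ Y) ∩ Y) ∩ X.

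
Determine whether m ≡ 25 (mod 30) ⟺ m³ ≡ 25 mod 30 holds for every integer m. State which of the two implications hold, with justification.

(←) Suppose m³ ≡ 25 (mod 30). The only residue r in {0, …, 29} with r³ ≡ 25 (mod 30) is r = 25, so m ≡ 25 (mod 30).

(→) Suppose m ≡ 25 (mod 30). Write m = 30j + 25. Then (30j + 25)³ = 27000j³ + 67500j² + 56250j + 15625 = 30(900j³ + 2250j² + 1875j + 520) + 25, so m³ ≡ 25 (mod 30).

The biconditional holds.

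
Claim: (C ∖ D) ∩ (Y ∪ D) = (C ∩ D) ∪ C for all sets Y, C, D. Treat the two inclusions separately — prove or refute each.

(⊆) holds; (⊇) fails.

(⟹) Let x ∈ (C ∖ D) ∩ (Y ∪ D). Then x ∈ Y ∩ C and x ∉ D, from which x ∈ (C ∩ D) ∪ C.

(⟸) This inclusion fails. Take Y = ∅, C = {1}, D = ∅; then 1 ∈ (C ∩ D) ∪ C but 1 ∉ (C ∖ D) ∩ (Y ∪ D).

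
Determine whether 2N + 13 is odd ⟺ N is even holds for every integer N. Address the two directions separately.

Only the reverse direction holds.

(⟹) This fails: take N = 3. Then 2N + 13 = 19, which is odd, yet N = 3 is odd, not even.

(⟸) Suppose N is even. Since 2 is even, 2N is even for every N, so 2N + 13 has the same parity as 13, which is odd. Hence 2N + 13 is odd.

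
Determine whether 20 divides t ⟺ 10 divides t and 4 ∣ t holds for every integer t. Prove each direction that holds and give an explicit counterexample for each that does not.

[⇐] Suppose 10 ∣ t and 4 ∣ t. Any common multiple of 10 and 4 is a multiple of their lcm; here lcm(10, 4) = 10·4/gcd(10, 4) = 40/2 = 20, so 20 ∣ t.

[⇒] If 20 ∣ t, write t = 20q. Since 20 = 2·10, t = 10·(2q), so 10 ∣ t; and since 20 = 5·4, t = 4·(5q), so 4 ∣ t.

The biconditional holds.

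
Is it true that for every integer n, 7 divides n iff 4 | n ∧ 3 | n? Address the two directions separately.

Forward direction. This fails: take n = 7. Certainly 7 ∣ 7, but 4 ∤ 7.

Converse. This fails: take n = 12. Both 4 ∣ 12 and 3 ∣ 12, yet 12 is not a multiple of 7 (since 12 = 1·7 + 5), so 7 ∤ 12.

Neither implication holds.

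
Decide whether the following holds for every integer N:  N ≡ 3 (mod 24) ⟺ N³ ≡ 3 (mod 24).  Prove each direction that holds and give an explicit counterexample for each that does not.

(→) Suppose N ≡ 3 (mod 24). Write N = 24j + 3. Then (24j + 3)³ = 13824j³ + 5184j² + 648j + 27 = 24(576j³ + 216j² + 27j + 1) + 3, so N³ ≡ 3 (mod 24).

(←) Conversely, suppose N³ ≡ 3 (mod 24). The only residue r in {0, …, 23} with r³ ≡ 3 (mod 24) is r = 3, so N ≡ 3 (mod 24).

Both directions hold.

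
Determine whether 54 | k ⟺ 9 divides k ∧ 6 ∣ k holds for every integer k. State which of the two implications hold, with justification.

Only the forward direction holds.

(→) If 54 ∣ k, write k = 54q. Since 54 = 6·9, k = 9·(6q), so 9 ∣ k; and since 54 = 9·6, k = 6·(9q), so 6 ∣ k.

(←) This fails: take k = 18. Both 9 ∣ 18 and 6 ∣ 18, yet 18 is not a multiple of 54 (since 18 = 0·54 + 18), so 54 ∤ 18.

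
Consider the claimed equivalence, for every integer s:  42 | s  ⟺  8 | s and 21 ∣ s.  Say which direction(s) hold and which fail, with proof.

Forward direction. This fails: take s = 42. Certainly 42 ∣ 42, but 8 ∤ 42.

Converse. Suppose 8 ∣ s and 21 ∣ s. Any common multiple of 8 and 21 is a multiple of their lcm; here gcd(8, 21) = 1, so lcm(8, 21) = 8·21 = 168, so 168 ∣ s. Since 42 ∣ 168, it follows that 42 ∣ s.

Not equivalent: only (⇐) holds.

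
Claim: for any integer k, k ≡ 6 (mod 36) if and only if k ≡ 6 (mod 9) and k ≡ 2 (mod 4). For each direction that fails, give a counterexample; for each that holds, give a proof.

The biconditional holds.

(→) Suppose k ≡ 6 (mod 36); write k = 36j + 6. Since 9 ∣ 36, reducing mod 9 gives k ≡ 6 (mod 9); since 4 ∣ 36, reducing mod 4 gives k ≡ 6 ≡ 2 (mod 4).

(←) Conversely, if k ≡ 6 (mod 9) and k ≡ 2 (mod 4), then by the Chinese remainder theorem k ≡ 6 (mod 36). This is exactly k ≡ 6 (mod 36).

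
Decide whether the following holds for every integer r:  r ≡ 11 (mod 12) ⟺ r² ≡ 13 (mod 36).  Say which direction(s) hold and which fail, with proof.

(⟹) This fails: take r = 23. Then 23 ≡ 11 (mod 12), but 23² = 529 ≡ 25 (mod 36), not 13.

(⟸) This fails: take r = 7. Then 7² = 49 ≡ 13 (mod 36), yet 7 ≡ 7 (mod 12), not 11.

Neither direction holds.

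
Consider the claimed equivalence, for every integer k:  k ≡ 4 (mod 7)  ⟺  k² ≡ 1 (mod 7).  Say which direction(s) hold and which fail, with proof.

(⟹) This fails: take k = 4. Then 4 ≡ 4 (mod 7), but 4² = 16 ≡ 2 (mod 7), not 1.

(⟸) This fails: take k = 1. Then 1² = 1 ≡ 1 (mod 7), yet 1 ≡ 1 (mod 7), not 4.

(⇒) fails and (⇐) fails.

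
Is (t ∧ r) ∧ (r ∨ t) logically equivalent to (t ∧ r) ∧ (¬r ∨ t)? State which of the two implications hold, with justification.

Both implications hold.

Forward direction. Assume the antecedent. If r is true, the antecedent forces (r = T, t = T), and (t ∧ r) ∧ (¬r ∨ t) holds there. If r is false, the antecedent cannot hold. Either way (t ∧ r) ∧ (¬r ∨ t) holds.

Converse. Assume the antecedent. If r is true, the antecedent forces (r = T, t = T), and (t ∧ r) ∧ (r ∨ t) holds there. If r is false, the antecedent cannot hold. Either way (t ∧ r) ∧ (r ∨ t) holds.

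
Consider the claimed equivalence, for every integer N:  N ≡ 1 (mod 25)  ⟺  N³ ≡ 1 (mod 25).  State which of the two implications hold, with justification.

(⇒) Suppose N ≡ 1 (mod 25). Write N = 25j + 1. Then (25j + 1)³ = 15625j³ + 1875j² + 75j + 1 = 25(625j³ + 75j² + 3j) + 1, so N³ ≡ 1 (mod 25).

(⇐) Conversely, suppose N³ ≡ 1 (mod 25). The only residue r in {0, …, 24} with r³ ≡ 1 (mod 25) is r = 1, so N ≡ 1 (mod 25).

The biconditional holds.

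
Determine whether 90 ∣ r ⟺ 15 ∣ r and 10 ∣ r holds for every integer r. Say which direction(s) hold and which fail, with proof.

(→) If 90 ∣ r, write r = 90q. Since 90 = 6·15, r = 15·(6q), so 15 ∣ r; and since 90 = 9·10, r = 10·(9q), so 10 ∣ r.

(←) This fails: take r = 30. Both 15 ∣ 30 and 10 ∣ 30, yet 30 is not a multiple of 90 (since 30 = 0·90 + 30), so 90 ∤ 30.

Only the forward implication holds.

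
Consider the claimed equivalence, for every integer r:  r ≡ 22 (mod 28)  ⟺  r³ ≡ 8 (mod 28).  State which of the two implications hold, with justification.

(⟸) This fails: take r = 2. Then 2³ = 8 ≡ 8 (mod 28), yet 2 ≡ 2 (mod 28), not 22.

(⟹) Suppose r ≡ 22 (mod 28). Write r = 28j + 22. Then (28j + 22)³ = 21952j³ + 51744j² + 40656j + 10648 = 28(784j³ + 1848j² + 1452j + 380) + 8, so r³ ≡ 8 (mod 28).

Only the forward implication holds.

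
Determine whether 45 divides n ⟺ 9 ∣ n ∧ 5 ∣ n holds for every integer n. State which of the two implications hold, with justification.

The biconditional holds.

[⇒] If 45 ∣ n, write n = 45q. Since 45 = 5·9, n = 9·(5q), so 9 ∣ n; and since 45 = 9·5, n = 5·(9q), so 5 ∣ n.

[⇐] Suppose 9 ∣ n and 5 ∣ n. Any common multiple of 9 and 5 is a multiple of their lcm; here gcd(9, 5) = 1, so lcm(9, 5) = 9·5 = 45, so 45 ∣ n.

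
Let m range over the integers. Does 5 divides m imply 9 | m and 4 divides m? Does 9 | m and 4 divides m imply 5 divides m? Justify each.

(⇒) fails and (⇐) fails.

(⟹) This fails: take m = 5. Certainly 5 ∣ 5, but 9 ∤ 5.

(⟸) This fails: take m = 36. Both 9 ∣ 36 and 4 ∣ 36, yet 36 is not a multiple of 5 (since 36 = 7·5 + 1), so 5 ∤ 36.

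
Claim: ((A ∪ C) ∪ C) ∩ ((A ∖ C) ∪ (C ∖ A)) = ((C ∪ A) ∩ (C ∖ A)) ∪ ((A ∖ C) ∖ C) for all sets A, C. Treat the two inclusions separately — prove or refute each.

Forward inclusion. Let x ∈ ((A ∪ C) ∪ C) ∩ ((A ∖ C) ∪ (C ∖ A)). Then either x ∈ A and x ∉ C; or x ∈ C and x ∉ A. In each case x ∈ ((C ∪ A) ∩ (C ∖ A)) ∪ ((A ∖ C) ∖ C), so ((A ∪ C) ∪ C) ∩ ((A ∖ C) ∪ (C ∖ A)) ⊆ ((C ∪ A) ∩ (C ∖ A)) ∪ ((A ∖ C) ∖ C).

Reverse inclusion. Let x ∈ ((C ∪ A) ∩ (C ∖ A)) ∪ ((A ∖ C) ∖ C). Then either x ∈ A and x ∉ C; or x ∈ C and x ∉ A. In each case x ∈ ((A ∪ C) ∪ C) ∩ ((A ∖ C) ∪ (C ∖ A)), so ((C ∪ A) ∩ (C ∖ A)) ∪ ((A ∖ C) ∖ C) ⊆ ((A ∪ C) ∪ C) ∩ ((A ∖ C) ∪ (C ∖ A)).

Both inclusions hold; the sets are equal.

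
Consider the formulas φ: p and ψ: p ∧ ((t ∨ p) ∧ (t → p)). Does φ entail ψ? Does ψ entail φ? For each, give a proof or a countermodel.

Both directions hold.

(⇒) Assume the antecedent. If t is true, the antecedent forces (t = T, p = T), and p ∧ ((t ∨ p) ∧ (t → p)) holds there. If t is false, the antecedent forces (t = F, p = T), and p ∧ ((t ∨ p) ∧ (t → p)) holds there. Either way p ∧ ((t ∨ p) ∧ (t → p)) holds.

(⇐) Assume the antecedent. If t is true, the antecedent forces (t = T, p = T), and p holds there. If t is false, the antecedent forces (t = F, p = T), and p holds there. Either way p holds.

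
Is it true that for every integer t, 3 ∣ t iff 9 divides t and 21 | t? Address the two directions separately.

(⇒) This fails: take t = 3. Certainly 3 ∣ 3, but 9 ∤ 3.

(⇐) Suppose 9 ∣ t and 21 ∣ t. Any common multiple of 9 and 21 is a multiple of their lcm; here lcm(9, 21) = 9·21/gcd(9, 21) = 189/3 = 63, so 63 ∣ t. Since 3 ∣ 63, it follows that 3 ∣ t.

Only the reverse direction holds.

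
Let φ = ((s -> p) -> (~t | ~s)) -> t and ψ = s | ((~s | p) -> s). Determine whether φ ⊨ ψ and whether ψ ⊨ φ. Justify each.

Forward direction. This fails. Under p = F, t = T, s = F, the left side is true but the right side is false.

Converse. This fails. Under p = F, t = F, s = T, the left side is false but the right side is true.

Neither direction holds.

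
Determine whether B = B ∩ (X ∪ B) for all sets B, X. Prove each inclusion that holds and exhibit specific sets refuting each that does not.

Forward inclusion. Let x ∈ B. Then either x ∈ B and x ∉ X; or x ∈ B ∩ X. In each case x ∈ B ∩ (X ∪ B), so B ⊆ B ∩ (X ∪ B).

Reverse inclusion. Let x ∈ B ∩ (X ∪ B). Then either x ∈ B and x ∉ X; or x ∈ B ∩ X. In each case x ∈ B, so B ∩ (X ∪ B) ⊆ B.

The two sets are equal.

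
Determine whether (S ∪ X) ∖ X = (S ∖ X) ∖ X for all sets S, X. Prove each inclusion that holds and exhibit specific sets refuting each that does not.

Both inclusions hold; the sets are equal.

(⟹) Let x ∈ (S ∪ X) ∖ X. Then x ∈ S and x ∉ X, from which x ∈ (S ∖ X) ∖ X.

(⟸) Let x ∈ (S ∖ X) ∖ X. Then x ∈ S and x ∉ X, from which x ∈ (S ∪ X) ∖ X.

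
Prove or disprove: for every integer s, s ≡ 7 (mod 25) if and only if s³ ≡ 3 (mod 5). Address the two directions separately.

[⇒] Suppose s ≡ 7 (mod 25). Then s³ ≡ 7³ = 343 (mod 25), and since 5 ∣ 25, also s³ ≡ 3 (mod 5).

[⇐] This fails: take s = 2. Then 2³ = 8 ≡ 3 (mod 5), yet 2 ≡ 2 (mod 25), not 7.

Only the forward direction holds.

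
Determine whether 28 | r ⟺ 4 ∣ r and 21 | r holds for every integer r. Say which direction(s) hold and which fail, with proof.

[⇒] This fails: take r = 28. Certainly 28 ∣ 28, but 21 ∤ 28.

[⇐] Suppose 4 ∣ r and 21 ∣ r. Any common multiple of 4 and 21 is a multiple of their lcm; here gcd(4, 21) = 1, so lcm(4, 21) = 4·21 = 84, so 84 ∣ r. Since 28 ∣ 84, it follows that 28 ∣ r.

Not equivalent: only (⇐) holds.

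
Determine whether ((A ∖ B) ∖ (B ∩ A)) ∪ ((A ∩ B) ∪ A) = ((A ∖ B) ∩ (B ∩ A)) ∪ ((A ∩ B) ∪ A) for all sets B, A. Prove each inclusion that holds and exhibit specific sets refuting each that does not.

The two sets are equal.

(⊆) Let x ∈ ((A ∖ B) ∖ (B ∩ A)) ∪ ((A ∩ B) ∪ A). Then either x ∈ A and x ∉ B; or x ∈ B ∩ A. In each case x ∈ ((A ∖ B) ∩ (B ∩ A)) ∪ ((A ∩ B) ∪ A), so ((A ∖ B) ∖ (B ∩ A)) ∪ ((A ∩ B) ∪ A) ⊆ ((A ∖ B) ∩ (B ∩ A)) ∪ ((A ∩ B) ∪ A).

(⊇) Let x ∈ ((A ∖ B) ∩ (B ∩ A)) ∪ ((A ∩ B) ∪ A). Then either x ∈ A and x ∉ B; or x ∈ B ∩ A. In each case x ∈ ((A ∖ B) ∖ (B ∩ A)) ∪ ((A ∩ B) ∪ A), so ((A ∖ B) ∩ (B ∩ A)) ∪ ((A ∩ B) ∪ A) ⊆ ((A ∖ B) ∖ (B ∩ A)) ∪ ((A ∩ B) ∪ A).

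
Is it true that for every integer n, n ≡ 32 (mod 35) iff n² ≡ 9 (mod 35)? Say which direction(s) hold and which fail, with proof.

Not equivalent: only (⇒) holds.

(→) Suppose n ≡ 32 (mod 35). Write n = 35j + 32. Then (35j + 32)² = 1225j² + 2240j + 1024 = 35(35j² + 64j + 29) + 9, so n² ≡ 9 (mod 35).

(←) This fails: take n = 3. Then 3² = 9 ≡ 9 (mod 35), yet 3 ≡ 3 (mod 35), not 32.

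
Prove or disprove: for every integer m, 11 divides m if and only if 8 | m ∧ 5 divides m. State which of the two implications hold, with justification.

(→) This fails: take m = 11. Certainly 11 ∣ 11, but 8 ∤ 11.

(←) This fails: take m = 40. Both 8 ∣ 40 and 5 ∣ 40, yet 40 is not a multiple of 11 (since 40 = 3·11 + 7), so 11 ∤ 40.

Neither direction holds.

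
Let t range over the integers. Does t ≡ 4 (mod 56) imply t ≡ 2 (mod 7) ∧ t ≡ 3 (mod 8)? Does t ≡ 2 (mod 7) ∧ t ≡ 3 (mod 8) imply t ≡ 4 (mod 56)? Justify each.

Both directions fail.

(⇒) This fails: t = 4 gives 4 ≡ 4 (mod 56) but 4 ≡ 4 (mod 7), so the conjunction on the right does not hold.

(⇐) This fails: t = 51 satisfies both congruences on the right (51 ≡ 2 mod 7 and 51 ≡ 3 mod 8) yet 51 ≡ 51 (mod 56), not 4.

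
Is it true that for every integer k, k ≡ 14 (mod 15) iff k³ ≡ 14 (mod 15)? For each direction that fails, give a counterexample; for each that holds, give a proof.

[⇒] Suppose k ≡ 14 (mod 15). Write k = 15j + 14. Then (15j + 14)³ = 3375j³ + 9450j² + 8820j + 2744 = 15(225j³ + 630j² + 588j + 182) + 14, so k³ ≡ 14 (mod 15).

[⇐] Conversely, suppose k³ ≡ 14 (mod 15). The only residue r in {0, …, 14} with r³ ≡ 14 (mod 15) is r = 14, so k ≡ 14 (mod 15).

Both directions hold; the statement is true.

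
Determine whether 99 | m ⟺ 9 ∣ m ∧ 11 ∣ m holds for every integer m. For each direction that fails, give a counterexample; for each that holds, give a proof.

Both implications hold.

(→) If 99 ∣ m, write m = 99q. Since 99 = 11·9, m = 9·(11q), so 9 ∣ m; and since 99 = 9·11, m = 11·(9q), so 11 ∣ m.

(←) Suppose 9 ∣ m and 11 ∣ m. Any common multiple of 9 and 11 is a multiple of their lcm; here gcd(9, 11) = 1, so lcm(9, 11) = 9·11 = 99, so 99 ∣ m.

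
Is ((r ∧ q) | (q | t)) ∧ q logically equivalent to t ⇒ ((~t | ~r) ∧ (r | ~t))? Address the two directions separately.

Neither implication holds.

[⇒] This fails. Under q = T, t = T, r = F, the left side is true but the right side is false.

[⇐] This fails. Under q = F, t = F, r = F, the left side is false but the right side is true.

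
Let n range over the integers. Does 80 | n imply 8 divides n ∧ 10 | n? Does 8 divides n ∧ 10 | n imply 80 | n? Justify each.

(⇒) holds; (⇐) fails.

(→) If 80 ∣ n, write n = 80q. Since 80 = 10·8, n = 8·(10q), so 8 ∣ n; and since 80 = 8·10, n = 10·(8q), so 10 ∣ n.

(←) This fails: take n = 40. Both 8 ∣ 40 and 10 ∣ 40, yet 40 is not a multiple of 80 (since 40 = 0·80 + 40), so 80 ∤ 40.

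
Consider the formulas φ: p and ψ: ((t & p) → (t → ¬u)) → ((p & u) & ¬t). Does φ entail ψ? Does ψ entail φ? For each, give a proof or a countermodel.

Only the reverse direction holds.

(⇒) This fails. Under u = F, t = F, p = T, the left side is true but the right side is false.

(⇐) Assume the antecedent. If u is true, the antecedent forces (u = T, t = F, p = T) or (u = T, t = T, p = T), and p holds there. If u is false, the antecedent cannot hold. Either way p holds.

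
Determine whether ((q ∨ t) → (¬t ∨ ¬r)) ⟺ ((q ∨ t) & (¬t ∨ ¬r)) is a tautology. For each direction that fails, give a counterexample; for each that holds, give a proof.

(⇒) fails; (⇐) holds.

Converse. Assume the antecedent. If t is true, the antecedent forces (t = T, r = F, q = F) or (t = T, r = F, q = T), and (q ∨ t) → (¬t ∨ ¬r) holds there. If t is false, (q ∨ t) → (¬t ∨ ¬r) reduces to true regardless of the other variables. Either way (q ∨ t) → (¬t ∨ ¬r) holds.

Forward direction. This fails. Under t = F, r = F, q = F, the left side is true but the right side is false.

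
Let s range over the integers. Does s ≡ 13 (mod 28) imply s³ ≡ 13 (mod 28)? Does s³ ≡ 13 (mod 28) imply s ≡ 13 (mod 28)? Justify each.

[⇒] Suppose s ≡ 13 (mod 28). Write s = 28j + 13. Then (28j + 13)³ = 21952j³ + 30576j² + 14196j + 2197 = 28(784j³ + 1092j² + 507j + 78) + 13, so s³ ≡ 13 (mod 28).

[⇐] This fails: take s = 5. Then 5³ = 125 ≡ 13 (mod 28), yet 5 ≡ 5 (mod 28), not 13.

Only the forward implication holds.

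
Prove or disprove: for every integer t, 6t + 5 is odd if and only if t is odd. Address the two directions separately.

(⟸) Suppose t is odd. Since 6 is even, 6t is even for every t, so 6t + 5 has the same parity as 5, which is odd. Hence 6t + 5 is odd.

(⟹) This fails: take t = 0. Then 6t + 5 = 5, which is odd, yet t = 0 is even, not odd.

Not equivalent: only (⇐) holds.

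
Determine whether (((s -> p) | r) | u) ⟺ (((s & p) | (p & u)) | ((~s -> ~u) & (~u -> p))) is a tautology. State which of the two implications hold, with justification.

[⇐] Assume the antecedent. If p is true, ((s -> p) | r) | u reduces to true regardless of the other variables. If p is false, the antecedent forces (p = F, r = F, u = T, s = T) or (p = F, r = T, u = T, s = T), and ((s -> p) | r) | u holds there. Either way ((s -> p) | r) | u holds.

[⇒] This fails. Under p = F, r = F, u = F, s = F, the left side is true but the right side is false.

Only the reverse direction holds.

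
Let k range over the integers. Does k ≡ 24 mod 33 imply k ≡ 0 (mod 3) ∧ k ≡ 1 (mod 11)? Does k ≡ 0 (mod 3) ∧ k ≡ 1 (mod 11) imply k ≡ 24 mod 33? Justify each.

Forward direction. This fails: k = 24 gives 24 ≡ 24 (mod 33) but 24 ≡ 2 (mod 11), so the conjunction on the right does not hold.

Converse. This fails: k = 12 satisfies both congruences on the right (12 ≡ 0 mod 3 and 12 ≡ 1 mod 11) yet 12 ≡ 12 (mod 33), not 24.

(⇒) fails and (⇐) fails.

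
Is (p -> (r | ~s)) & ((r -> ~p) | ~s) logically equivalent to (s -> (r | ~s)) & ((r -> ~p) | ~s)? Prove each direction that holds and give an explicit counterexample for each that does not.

(→) This fails. Under r = F, s = T, p = F, the left side is true but the right side is false.

(←) Assume the antecedent. If s is true, the antecedent forces (r = T, s = T, p = F), and the consequent holds there. If s is false, the consequent reduces to true regardless of the other variables. Either way the consequent holds.

The forward direction fails; the converse holds.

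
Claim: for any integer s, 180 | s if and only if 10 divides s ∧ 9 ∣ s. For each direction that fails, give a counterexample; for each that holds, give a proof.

Only the forward implication holds.

Forward direction. If 180 ∣ s, write s = 180q. Since 180 = 18·10, s = 10·(18q), so 10 ∣ s; and since 180 = 20·9, s = 9·(20q), so 9 ∣ s.

Converse. This fails: take s = 90. Both 10 ∣ 90 and 9 ∣ 90, yet 90 is not a multiple of 180 (since 90 = 0·180 + 90), so 180 ∤ 90.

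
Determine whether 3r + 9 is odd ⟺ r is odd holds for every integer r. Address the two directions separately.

Both directions fail.

Forward direction. This fails: r = 6 gives 3r + 9 = 27, which is odd, but 6 is even, not odd.

Converse. This also fails: r = 7 is odd, but 3r + 9 = 30 is even, not odd.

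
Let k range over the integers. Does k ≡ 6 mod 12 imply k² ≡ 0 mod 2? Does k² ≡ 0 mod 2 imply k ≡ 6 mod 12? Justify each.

Only the forward implication holds.

Forward direction. Suppose k ≡ 6 (mod 12). Then k² ≡ 6² = 36 (mod 12), and since 2 ∣ 12, also k² ≡ 0 (mod 2).

Converse. This fails: take k = 0. Then 0² = 0 ≡ 0 (mod 2), yet 0 ≡ 0 (mod 12), not 6.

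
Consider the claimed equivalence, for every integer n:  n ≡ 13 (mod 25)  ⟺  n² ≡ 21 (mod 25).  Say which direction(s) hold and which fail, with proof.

(⇒) This fails: take n = 13. Then 13 ≡ 13 (mod 25), but 13² = 169 ≡ 19 (mod 25), not 21.

(⇐) This fails: take n = 11. Then 11² = 121 ≡ 21 (mod 25), yet 11 ≡ 11 (mod 25), not 13.

Neither direction holds.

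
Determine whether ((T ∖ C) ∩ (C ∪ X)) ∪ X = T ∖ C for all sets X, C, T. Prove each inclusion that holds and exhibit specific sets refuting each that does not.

Neither inclusion holds.

Forward inclusion. This inclusion fails. Take X = {1}, C = ∅, T = ∅; then 1 ∈ ((T ∖ C) ∩ (C ∪ X)) ∪ X but 1 ∉ T ∖ C.

Reverse inclusion. This inclusion fails. Take X = ∅, C = ∅, T = {1}; then 1 ∈ T ∖ C but 1 ∉ ((T ∖ C) ∩ (C ∪ X)) ∪ X.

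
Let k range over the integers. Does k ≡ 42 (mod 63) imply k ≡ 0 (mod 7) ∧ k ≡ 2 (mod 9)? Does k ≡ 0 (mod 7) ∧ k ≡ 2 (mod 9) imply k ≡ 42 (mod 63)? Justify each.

Neither implication holds.

(⇒) This fails: k = 42 gives 42 ≡ 42 (mod 63) but 42 ≡ 6 (mod 9), so the conjunction on the right does not hold.

(⇐) This fails: k = 56 satisfies both congruences on the right (56 ≡ 0 mod 7 and 56 ≡ 2 mod 9) yet 56 ≡ 56 (mod 63), not 42.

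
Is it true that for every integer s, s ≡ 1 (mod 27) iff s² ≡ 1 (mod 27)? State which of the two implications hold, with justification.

(→) Suppose s ≡ 1 (mod 27). Write s = 27j + 1. Then (27j + 1)² = 729j² + 54j + 1 = 27(27j² + 2j) + 1, so s² ≡ 1 (mod 27).

(←) This fails: take s = 26. Then 26² = 676 ≡ 1 (mod 27), yet 26 ≡ 26 (mod 27), not 1.

Not equivalent: only (⇒) holds.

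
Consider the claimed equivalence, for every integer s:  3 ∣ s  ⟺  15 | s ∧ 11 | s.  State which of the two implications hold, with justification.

The forward direction fails; the converse holds.

Forward direction. This fails: take s = 3. Certainly 3 ∣ 3, but 15 ∤ 3.

Converse. Suppose 15 ∣ s and 11 ∣ s. Any common multiple of 15 and 11 is a multiple of their lcm; here gcd(15, 11) = 1, so lcm(15, 11) = 15·11 = 165, so 165 ∣ s. Since 3 ∣ 165, it follows that 3 ∣ s.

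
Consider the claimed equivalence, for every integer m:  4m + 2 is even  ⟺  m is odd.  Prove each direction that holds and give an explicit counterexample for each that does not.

Not equivalent: only (⇐) holds.

[⇒] This fails: take m = 4. Then 4m + 2 = 18, which is even, yet m = 4 is even, not odd.

[⇐] Suppose m is odd. Since 4 is even, 4m is even for every m, so 4m + 2 has the same parity as 2, which is even. Hence 4m + 2 is even.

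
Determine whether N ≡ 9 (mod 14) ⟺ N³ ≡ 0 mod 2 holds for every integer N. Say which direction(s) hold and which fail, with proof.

(→) This fails: take N = 9. Then 9 ≡ 9 (mod 14), but 9³ = 729 ≡ 1 (mod 2), not 0.

(←) This fails: take N = 0. Then 0³ = 0 ≡ 0 (mod 2), yet 0 ≡ 0 (mod 14), not 9.

Both directions fail.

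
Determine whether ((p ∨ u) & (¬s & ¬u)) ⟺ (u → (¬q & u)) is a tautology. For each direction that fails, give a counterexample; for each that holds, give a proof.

(⇒) Assume the antecedent. If s is true, the antecedent cannot hold. If s is false, the antecedent forces (s = F, p = T, q = F, u = F) or (s = F, p = T, q = T, u = F), and u → (¬q & u) holds there. Either way u → (¬q & u) holds.

(⇐) This fails. Under s = F, p = F, q = F, u = F, the left side is false but the right side is true.

The forward direction holds; the converse fails.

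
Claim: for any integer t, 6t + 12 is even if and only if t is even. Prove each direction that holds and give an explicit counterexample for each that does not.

Only the converse holds.

[⇒] This fails: take t = 5. Then 6t + 12 = 42, which is even, yet t = 5 is odd, not even.

[⇐] Suppose t is even. Since 6 is even, 6t is even for every t, so 6t + 12 has the same parity as 12, which is even. Hence 6t + 12 is even.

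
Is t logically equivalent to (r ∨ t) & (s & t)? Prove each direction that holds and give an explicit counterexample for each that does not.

Only the reverse direction holds.

(⟹) This fails. Under r = F, t = T, s = F, the left side is true but the right side is false.

(⟸) Assume the antecedent. If r is true, the antecedent forces (r = T, t = T, s = T), and t holds there. If r is false, the antecedent forces (r = F, t = T, s = T), and t holds there. Either way t holds.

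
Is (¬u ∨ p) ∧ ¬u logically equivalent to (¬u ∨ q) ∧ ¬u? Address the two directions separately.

(→) Assume the antecedent. If u is true, the antecedent cannot hold. If u is false, (¬u ∨ q) ∧ ¬u reduces to true regardless of the other variables. Either way (¬u ∨ q) ∧ ¬u holds.

(←) Assume the antecedent. If u is true, the antecedent cannot hold. If u is false, (¬u ∨ p) ∧ ¬u reduces to true regardless of the other variables. Either way (¬u ∨ p) ∧ ¬u holds.

Equivalent; both directions hold.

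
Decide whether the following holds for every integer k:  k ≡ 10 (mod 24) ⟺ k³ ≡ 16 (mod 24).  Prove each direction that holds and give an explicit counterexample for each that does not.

[⇒] Suppose k ≡ 10 (mod 24). Write k = 24j + 10. Then (24j + 10)³ = 13824j³ + 17280j² + 7200j + 1000 = 24(576j³ + 720j² + 300j + 41) + 16, so k³ ≡ 16 (mod 24).

[⇐] This fails: take k = 4. Then 4³ = 64 ≡ 16 (mod 24), yet 4 ≡ 4 (mod 24), not 10.

Not equivalent: only (⇒) holds.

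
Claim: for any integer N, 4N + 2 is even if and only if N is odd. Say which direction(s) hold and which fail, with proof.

Only the converse holds.

[⇒] This fails: take N = 2. Then 4N + 2 = 10, which is even, yet N = 2 is even, not odd.

[⇐] Suppose N is odd. Since 4 is even, 4N is even for every N, so 4N + 2 has the same parity as 2, which is even. Hence 4N + 2 is even.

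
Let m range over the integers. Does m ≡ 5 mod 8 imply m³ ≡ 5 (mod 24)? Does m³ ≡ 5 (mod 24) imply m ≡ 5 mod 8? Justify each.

(→) This fails: take m = 13. Then 13 ≡ 5 (mod 8), but 13³ = 2197 ≡ 13 (mod 24), not 5.

(←) Conversely, the residues r modulo 24 with r³ ≡ 5 (mod 24) are exactly {5}, and each is ≡ 5 (mod 8).

Only the converse holds.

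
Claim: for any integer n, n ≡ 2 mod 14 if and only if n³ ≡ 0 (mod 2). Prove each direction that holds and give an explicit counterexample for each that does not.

(⇒) Suppose n ≡ 2 (mod 14). Then n³ ≡ 2³ = 8 (mod 14), and since 2 ∣ 14, also n³ ≡ 0 (mod 2).

(⇐) This fails: take n = 0. Then 0³ = 0 ≡ 0 (mod 2), yet 0 ≡ 0 (mod 14), not 2.

(⇒) holds; (⇐) fails.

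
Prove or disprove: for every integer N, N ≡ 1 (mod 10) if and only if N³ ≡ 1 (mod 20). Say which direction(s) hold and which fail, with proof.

(⇒) fails; (⇐) holds.

[⇒] This fails: take N = 11. Then 11 ≡ 1 (mod 10), but 11³ = 1331 ≡ 11 (mod 20), not 1.

[⇐] Conversely, the residues r modulo 20 with r³ ≡ 1 (mod 20) are exactly {1}, and each is ≡ 1 (mod 10).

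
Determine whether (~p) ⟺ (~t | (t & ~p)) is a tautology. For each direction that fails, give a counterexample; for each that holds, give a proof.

(⟹) Assume the antecedent. If p is true, the antecedent cannot hold. If p is false, ~t | (t & ~p) reduces to true regardless of the other variables. Either way ~t | (t & ~p) holds.

(⟸) This fails. Under p = T, t = F, the left side is false but the right side is true.

Not equivalent: only (⇒) holds.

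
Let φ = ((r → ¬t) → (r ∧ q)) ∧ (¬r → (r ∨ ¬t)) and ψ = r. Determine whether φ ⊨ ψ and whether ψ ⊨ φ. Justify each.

Only the forward implication holds.

Forward direction. Assume the antecedent. If r is true, r reduces to true regardless of the other variables. If r is false, the antecedent cannot hold. Either way r holds.

Converse. This fails. Under r = T, q = F, t = F, the left side is false but the right side is true.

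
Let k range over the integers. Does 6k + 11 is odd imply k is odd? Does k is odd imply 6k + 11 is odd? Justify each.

The forward direction fails; the converse holds.

[⇒] This fails: take k = 6. Then 6k + 11 = 47, which is odd, yet k = 6 is even, not odd.

[⇐] Suppose k is odd. Since 6 is even, 6k is even for every k, so 6k + 11 has the same parity as 11, which is odd. Hence 6k + 11 is odd.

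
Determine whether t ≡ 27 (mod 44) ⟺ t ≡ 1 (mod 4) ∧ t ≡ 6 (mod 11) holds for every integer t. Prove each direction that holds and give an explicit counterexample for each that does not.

Neither direction holds.

(→) This fails: t = 27 gives 27 ≡ 27 (mod 44) but 27 ≡ 3 (mod 4), so the conjunction on the right does not hold.

(←) This fails: t = 17 satisfies both congruences on the right (17 ≡ 1 mod 4 and 17 ≡ 6 mod 11) yet 17 ≡ 17 (mod 44), not 27.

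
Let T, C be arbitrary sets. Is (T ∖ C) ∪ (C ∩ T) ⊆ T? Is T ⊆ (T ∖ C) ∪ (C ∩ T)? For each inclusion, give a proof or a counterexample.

(⟹) Let x ∈ (T ∖ C) ∪ (C ∩ T). Then either x ∈ T and x ∉ C; or x ∈ T ∩ C. In each case x ∈ T, so (T ∖ C) ∪ (C ∩ T) ⊆ T.

(⟸) Let x ∈ T. Then either x ∈ T and x ∉ C; or x ∈ T ∩ C. In each case x ∈ (T ∖ C) ∪ (C ∩ T), so T ⊆ (T ∖ C) ∪ (C ∩ T).

Both inclusions hold; the sets are equal.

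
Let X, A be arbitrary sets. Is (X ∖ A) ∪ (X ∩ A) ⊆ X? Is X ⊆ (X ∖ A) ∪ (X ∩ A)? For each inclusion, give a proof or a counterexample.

Both inclusions hold.

(⟹) Let x ∈ (X ∖ A) ∪ (X ∩ A). Then either x ∈ X and x ∉ A; or x ∈ X ∩ A. In each case x ∈ X, so (X ∖ A) ∪ (X ∩ A) ⊆ X.

(⟸) Let x ∈ X. Then either x ∈ X and x ∉ A; or x ∈ X ∩ A. In each case x ∈ (X ∖ A) ∪ (X ∩ A), so X ⊆ (X ∖ A) ∪ (X ∩ A).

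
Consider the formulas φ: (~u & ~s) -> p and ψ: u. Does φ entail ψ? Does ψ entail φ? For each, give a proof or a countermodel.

(→) This fails. Under p = T, s = F, u = F, the left side is true but the right side is false.

(←) Assume the antecedent. If p is true, (~u & ~s) -> p reduces to true regardless of the other variables. If p is false, the antecedent forces (p = F, s = F, u = T) or (p = F, s = T, u = T), and (~u & ~s) -> p holds there. Either way (~u & ~s) -> p holds.

Only the converse holds.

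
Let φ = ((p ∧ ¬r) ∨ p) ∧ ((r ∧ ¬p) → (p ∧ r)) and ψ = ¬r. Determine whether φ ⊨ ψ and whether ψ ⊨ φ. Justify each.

(⇒) fails and (⇐) fails.

[⇒] This fails. Under p = T, r = T, the left side is true but the right side is false.

[⇐] This fails. Under p = F, r = F, the left side is false but the right side is true.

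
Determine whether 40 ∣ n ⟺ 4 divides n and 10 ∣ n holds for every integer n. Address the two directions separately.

Converse. This fails: take n = 20. Both 4 ∣ 20 and 10 ∣ 20, yet 20 is not a multiple of 40 (since 20 = 0·40 + 20), so 40 ∤ 20.

Forward direction. If 40 ∣ n, write n = 40q. Since 40 = 10·4, n = 4·(10q), so 4 ∣ n; and since 40 = 4·10, n = 10·(4q), so 10 ∣ n.

(⇒) holds; (⇐) fails.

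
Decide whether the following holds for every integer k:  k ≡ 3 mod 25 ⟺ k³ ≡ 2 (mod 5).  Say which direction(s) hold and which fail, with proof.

(⇒) holds; (⇐) fails.

(⇒) Suppose k ≡ 3 (mod 25). Then k³ ≡ 3³ = 27 (mod 25), and since 5 ∣ 25, also k³ ≡ 2 (mod 5).

(⇐) This fails: take k = 8. Then 8³ = 512 ≡ 2 (mod 5), yet 8 ≡ 8 (mod 25), not 3.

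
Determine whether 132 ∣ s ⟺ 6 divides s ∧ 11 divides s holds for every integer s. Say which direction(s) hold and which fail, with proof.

Only the forward direction holds.

(⟹) If 132 ∣ s, write s = 132q. Since 132 = 22·6, s = 6·(22q), so 6 ∣ s; and since 132 = 12·11, s = 11·(12q), so 11 ∣ s.

(⟸) This fails: take s = 66. Both 6 ∣ 66 and 11 ∣ 66, yet 66 is not a multiple of 132 (since 66 = 0·132 + 66), so 132 ∤ 66.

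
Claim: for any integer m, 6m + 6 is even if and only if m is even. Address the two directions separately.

The forward direction fails; the converse holds.

(⟸) Suppose m is even. Since 6 is even, 6m is even for every m, so 6m + 6 has the same parity as 6, which is even. Hence 6m + 6 is even.

(⟹) This fails: take m = 3. Then 6m + 6 = 24, which is even, yet m = 3 is odd, not even.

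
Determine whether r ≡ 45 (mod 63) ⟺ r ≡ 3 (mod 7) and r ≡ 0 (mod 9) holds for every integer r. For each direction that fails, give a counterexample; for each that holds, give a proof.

(⟸) If r ≡ 3 (mod 7) and r ≡ 0 (mod 9), then by the Chinese remainder theorem r ≡ 45 (mod 63). This is exactly r ≡ 45 (mod 63).

(⟹) Suppose r ≡ 45 (mod 63); write r = 63j + 45. Since 7 ∣ 63, reducing mod 7 gives r ≡ 45 ≡ 3 (mod 7); since 9 ∣ 63, reducing mod 9 gives r ≡ 45 ≡ 0 (mod 9).

Both directions hold.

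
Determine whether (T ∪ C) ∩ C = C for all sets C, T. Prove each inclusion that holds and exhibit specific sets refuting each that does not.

(⟹) Let x ∈ (T ∪ C) ∩ C. Then either x ∈ C and x ∉ T; or x ∈ C ∩ T. In each case x ∈ C, so (T ∪ C) ∩ C ⊆ C.

(⟸) Let x ∈ C. Then either x ∈ C and x ∉ T; or x ∈ C ∩ T. In each case x ∈ (T ∪ C) ∩ C, so C ⊆ (T ∪ C) ∩ C.

The two sets are equal.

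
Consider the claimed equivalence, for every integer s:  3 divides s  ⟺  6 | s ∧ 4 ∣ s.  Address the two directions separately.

Only the converse holds.

[⇒] This fails: take s = 3. Certainly 3 ∣ 3, but 6 ∤ 3.

[⇐] Suppose 6 ∣ s and 4 ∣ s. Any common multiple of 6 and 4 is a multiple of their lcm; here lcm(6, 4) = 6·4/gcd(6, 4) = 24/2 = 12, so 12 ∣ s. Since 3 ∣ 12, it follows that 3 ∣ s.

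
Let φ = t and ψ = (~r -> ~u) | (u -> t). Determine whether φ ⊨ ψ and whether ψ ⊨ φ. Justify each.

Only the forward implication holds.

Forward direction. Assume the antecedent. If u is true, the antecedent forces (u = T, t = T, r = F) or (u = T, t = T, r = T), and (~r -> ~u) | (u -> t) holds there. If u is false, (~r -> ~u) | (u -> t) reduces to true regardless of the other variables. Either way (~r -> ~u) | (u -> t) holds.

Converse. This fails. Under u = F, t = F, r = F, the left side is false but the right side is true.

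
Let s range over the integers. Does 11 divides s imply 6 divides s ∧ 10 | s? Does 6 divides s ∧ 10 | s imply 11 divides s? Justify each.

(⇒) fails and (⇐) fails.

[⇒] This fails: take s = 11. Certainly 11 ∣ 11, but 6 ∤ 11.

[⇐] This fails: take s = 30. Both 6 ∣ 30 and 10 ∣ 30, yet 30 is not a multiple of 11 (since 30 = 2·11 + 8), so 11 ∤ 30.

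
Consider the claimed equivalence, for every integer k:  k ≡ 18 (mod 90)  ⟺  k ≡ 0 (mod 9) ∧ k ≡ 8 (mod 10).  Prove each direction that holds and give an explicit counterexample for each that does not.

The biconditional holds.

[⇒] Suppose k ≡ 18 (mod 90); write k = 90j + 18. Since 9 ∣ 90, reducing mod 9 gives k ≡ 18 ≡ 0 (mod 9); since 10 ∣ 90, reducing mod 10 gives k ≡ 18 ≡ 8 (mod 10).

[⇐] Conversely, if k ≡ 0 (mod 9) and k ≡ 8 (mod 10), then by the Chinese remainder theorem k ≡ 18 (mod 90). This is exactly k ≡ 18 (mod 90).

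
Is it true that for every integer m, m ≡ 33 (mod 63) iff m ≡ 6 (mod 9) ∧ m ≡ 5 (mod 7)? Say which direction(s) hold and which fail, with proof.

The biconditional holds.

(⇐) If m ≡ 6 (mod 9) and m ≡ 5 (mod 7), then by the Chinese remainder theorem m ≡ 33 (mod 63). This is exactly m ≡ 33 (mod 63).

(⇒) Suppose m ≡ 33 (mod 63); write m = 63j + 33. Since 9 ∣ 63, reducing mod 9 gives m ≡ 33 ≡ 6 (mod 9); since 7 ∣ 63, reducing mod 7 gives m ≡ 33 ≡ 5 (mod 7).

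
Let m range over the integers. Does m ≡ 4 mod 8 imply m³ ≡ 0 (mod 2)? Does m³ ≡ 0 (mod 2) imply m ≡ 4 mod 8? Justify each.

(→) Suppose m ≡ 4 (mod 8). Then m³ ≡ 4³ = 64 (mod 8), and since 2 ∣ 8, also m³ ≡ 0 (mod 2).

(←) This fails: take m = 0. Then 0³ = 0 ≡ 0 (mod 2), yet 0 ≡ 0 (mod 8), not 4.

Only the forward direction holds.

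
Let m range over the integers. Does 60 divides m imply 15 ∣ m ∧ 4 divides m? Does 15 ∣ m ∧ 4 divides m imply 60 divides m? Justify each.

Both implications hold.

Forward direction. If 60 ∣ m, write m = 60q. Since 60 = 4·15, m = 15·(4q), so 15 ∣ m; and since 60 = 15·4, m = 4·(15q), so 4 ∣ m.

Converse. Suppose 15 ∣ m and 4 ∣ m. Any common multiple of 15 and 4 is a multiple of their lcm; here gcd(15, 4) = 1, so lcm(15, 4) = 15·4 = 60, so 60 ∣ m.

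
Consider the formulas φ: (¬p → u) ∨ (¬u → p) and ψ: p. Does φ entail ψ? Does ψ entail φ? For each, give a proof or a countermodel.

Only the converse holds.

(⇐) Assume the antecedent. If p is true, (¬p → u) ∨ (¬u → p) reduces to true regardless of the other variables. If p is false, the antecedent cannot hold. Either way (¬p → u) ∨ (¬u → p) holds.

(⇒) This fails. Under p = F, u = T, the left side is true but the right side is false.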